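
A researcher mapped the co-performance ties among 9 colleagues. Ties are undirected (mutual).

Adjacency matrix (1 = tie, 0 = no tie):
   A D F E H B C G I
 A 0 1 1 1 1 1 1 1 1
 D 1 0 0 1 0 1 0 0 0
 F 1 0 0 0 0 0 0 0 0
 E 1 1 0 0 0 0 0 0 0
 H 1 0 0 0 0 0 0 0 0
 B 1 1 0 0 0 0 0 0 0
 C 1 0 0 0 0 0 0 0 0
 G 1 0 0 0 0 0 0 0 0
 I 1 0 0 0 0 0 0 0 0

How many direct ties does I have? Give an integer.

I is directly tied to A. That is 1 neighbor, so the degree of I is 1.

1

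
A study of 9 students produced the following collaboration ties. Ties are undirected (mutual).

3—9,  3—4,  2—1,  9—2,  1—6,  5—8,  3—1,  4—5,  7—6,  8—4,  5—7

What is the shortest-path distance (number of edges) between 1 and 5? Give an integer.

One shortest route is 1 – 6 – 7 – 5, which uses 3 edges, and at distance 2 from 1 we only reach {4, 7, 9}, which does not include 5. So d(1,5) = 3.

3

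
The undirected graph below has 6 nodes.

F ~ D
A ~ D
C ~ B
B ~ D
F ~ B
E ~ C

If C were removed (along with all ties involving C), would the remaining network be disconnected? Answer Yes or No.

Yes

Removing C leaves {A, B, D, and F} with no path to {E}, so the network splits into 2 components. C is a cut vertex.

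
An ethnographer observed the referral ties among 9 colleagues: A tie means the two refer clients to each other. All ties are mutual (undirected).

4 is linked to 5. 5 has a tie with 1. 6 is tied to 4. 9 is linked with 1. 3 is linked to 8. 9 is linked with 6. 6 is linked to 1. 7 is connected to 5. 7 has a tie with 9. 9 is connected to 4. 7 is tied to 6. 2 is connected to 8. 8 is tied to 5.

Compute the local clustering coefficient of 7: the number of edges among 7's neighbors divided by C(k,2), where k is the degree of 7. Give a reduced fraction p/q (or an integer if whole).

7's neighbors: 5, 6, and 9 (k = 3).
Possible neighbor pairs: C(3,2) = 3. Edges among them: 6–9 → e = 1.
Clustering(7) = 1/3.

1/3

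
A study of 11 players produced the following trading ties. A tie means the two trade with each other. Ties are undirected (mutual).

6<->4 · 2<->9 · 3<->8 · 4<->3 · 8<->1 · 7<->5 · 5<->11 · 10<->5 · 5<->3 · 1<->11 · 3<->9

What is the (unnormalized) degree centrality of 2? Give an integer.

1

2 is directly tied to 9. That is 1 neighbor, so the degree of 2 is 1.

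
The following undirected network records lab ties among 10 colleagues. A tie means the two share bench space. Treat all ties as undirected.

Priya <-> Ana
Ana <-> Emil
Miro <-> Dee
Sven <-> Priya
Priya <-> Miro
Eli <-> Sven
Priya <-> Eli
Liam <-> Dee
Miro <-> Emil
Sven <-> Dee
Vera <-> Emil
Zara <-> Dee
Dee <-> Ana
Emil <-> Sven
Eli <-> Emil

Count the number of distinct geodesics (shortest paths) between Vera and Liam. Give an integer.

3

The shortest distance is 4. The length-4 paths are: Vera–Emil–Sven–Dee–Liam; Vera–Emil–Miro–Dee–Liam; Vera–Emil–Ana–Dee–Liam.
That gives 3 distinct shortest paths.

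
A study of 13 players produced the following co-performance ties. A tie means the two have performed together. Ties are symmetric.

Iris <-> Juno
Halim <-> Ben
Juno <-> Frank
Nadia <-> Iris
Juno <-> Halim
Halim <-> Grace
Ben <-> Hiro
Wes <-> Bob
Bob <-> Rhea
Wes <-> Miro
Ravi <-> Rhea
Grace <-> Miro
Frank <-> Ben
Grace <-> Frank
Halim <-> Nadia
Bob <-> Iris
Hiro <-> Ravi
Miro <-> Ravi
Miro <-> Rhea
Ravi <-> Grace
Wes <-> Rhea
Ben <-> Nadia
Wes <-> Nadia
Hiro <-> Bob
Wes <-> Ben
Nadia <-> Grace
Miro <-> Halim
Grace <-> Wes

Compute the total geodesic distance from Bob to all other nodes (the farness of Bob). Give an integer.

Distances from Bob: Ben:2, Frank:3, Grace:2, Halim:3, Hiro:1, Iris:1, Juno:2, Miro:2, Nadia:2, Ravi:2, Rhea:1, Wes:1.
Sum = 2 + 3 + 2 + 3 + 1 + 1 + 2 + 2 + 2 + 2 + 1 + 1 = 22.

22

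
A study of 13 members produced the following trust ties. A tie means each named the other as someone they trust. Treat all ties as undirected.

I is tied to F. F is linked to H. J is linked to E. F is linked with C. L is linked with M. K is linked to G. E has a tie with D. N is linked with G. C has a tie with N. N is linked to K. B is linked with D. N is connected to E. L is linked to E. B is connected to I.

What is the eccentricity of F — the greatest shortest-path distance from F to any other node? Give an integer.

5

Distances from F: B:2, C:1, D:3, E:3, G:3, H:1, I:1, J:4, K:3, L:4, M:5, N:2.
The largest is 5 (to M), so the eccentricity of F is 5.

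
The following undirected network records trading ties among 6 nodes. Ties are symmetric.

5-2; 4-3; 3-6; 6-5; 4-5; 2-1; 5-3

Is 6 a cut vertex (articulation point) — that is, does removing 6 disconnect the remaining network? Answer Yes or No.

No

Even without 6, every remaining node can still reach every other (the residual graph is connected), so 6 is not a cut vertex.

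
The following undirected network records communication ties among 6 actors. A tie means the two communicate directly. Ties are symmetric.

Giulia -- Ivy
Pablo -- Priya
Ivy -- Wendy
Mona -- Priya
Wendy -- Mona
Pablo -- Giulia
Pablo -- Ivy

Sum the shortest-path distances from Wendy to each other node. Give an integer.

Distances from Wendy: Giulia:2, Ivy:1, Mona:1, Pablo:2, Priya:2.
Sum = 2 + 1 + 1 + 2 + 2 = 8.

8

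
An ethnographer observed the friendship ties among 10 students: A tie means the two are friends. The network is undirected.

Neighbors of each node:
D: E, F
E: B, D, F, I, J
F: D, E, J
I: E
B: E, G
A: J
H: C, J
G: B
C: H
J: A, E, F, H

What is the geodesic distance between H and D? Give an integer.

3

One shortest route is H – J – F – D, which uses 3 edges, and at distance 2 from H we only reach {A, E, F}, which does not include D. So d(H,D) = 3.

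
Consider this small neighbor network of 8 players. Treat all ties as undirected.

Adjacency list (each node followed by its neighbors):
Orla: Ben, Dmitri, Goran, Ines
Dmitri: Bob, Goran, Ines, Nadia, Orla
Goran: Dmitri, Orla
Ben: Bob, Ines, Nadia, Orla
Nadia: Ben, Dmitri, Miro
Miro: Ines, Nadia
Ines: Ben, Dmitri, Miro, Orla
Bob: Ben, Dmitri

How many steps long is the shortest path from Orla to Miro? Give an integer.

2

One shortest route is Orla – Ines – Miro, which uses 2 edges, and Orla and Miro are not directly tied, so nothing shorter exists. So d(Orla,Miro) = 2.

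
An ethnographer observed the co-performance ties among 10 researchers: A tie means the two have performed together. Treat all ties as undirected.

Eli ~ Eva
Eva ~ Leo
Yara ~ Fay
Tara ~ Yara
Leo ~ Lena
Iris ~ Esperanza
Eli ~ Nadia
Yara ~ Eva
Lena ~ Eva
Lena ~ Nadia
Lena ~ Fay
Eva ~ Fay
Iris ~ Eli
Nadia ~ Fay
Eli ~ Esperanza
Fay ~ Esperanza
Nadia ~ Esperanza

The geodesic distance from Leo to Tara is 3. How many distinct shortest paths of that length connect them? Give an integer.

The shortest distance is 3, and the only length-3 path is Leo–Eva–Yara–Tara. So there is exactly 1 shortest path.

1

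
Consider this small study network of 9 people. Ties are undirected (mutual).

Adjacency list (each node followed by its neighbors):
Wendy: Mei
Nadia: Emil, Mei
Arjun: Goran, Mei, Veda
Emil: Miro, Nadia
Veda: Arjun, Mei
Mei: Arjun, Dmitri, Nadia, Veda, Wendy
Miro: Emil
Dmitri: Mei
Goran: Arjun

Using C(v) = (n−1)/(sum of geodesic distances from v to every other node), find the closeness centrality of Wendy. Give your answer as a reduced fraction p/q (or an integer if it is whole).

8/19

Distances from Wendy: Arjun:2, Dmitri:2, Emil:3, Goran:3, Mei:1, Miro:4, Nadia:2, Veda:2. Sum = 19.
n = 9, so closeness = 8/19.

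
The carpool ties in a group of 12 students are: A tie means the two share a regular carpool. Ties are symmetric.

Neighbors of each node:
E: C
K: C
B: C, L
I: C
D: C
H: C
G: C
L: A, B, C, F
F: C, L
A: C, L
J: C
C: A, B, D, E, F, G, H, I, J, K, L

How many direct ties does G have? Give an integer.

1

G is directly tied to C. That is 1 neighbor, so the degree of G is 1.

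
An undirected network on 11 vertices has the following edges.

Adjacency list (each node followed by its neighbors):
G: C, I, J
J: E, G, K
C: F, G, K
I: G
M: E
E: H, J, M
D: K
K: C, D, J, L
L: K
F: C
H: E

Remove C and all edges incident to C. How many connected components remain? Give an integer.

2

Without C, the remaining ties split the others into: {D, E, G, H, I, J, K, L, M}; {F}.
That's 2 separate components.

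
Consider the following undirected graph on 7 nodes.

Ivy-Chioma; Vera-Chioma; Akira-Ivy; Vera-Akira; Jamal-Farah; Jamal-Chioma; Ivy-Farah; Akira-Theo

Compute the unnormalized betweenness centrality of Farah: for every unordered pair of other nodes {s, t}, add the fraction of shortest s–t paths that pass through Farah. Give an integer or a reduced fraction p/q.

7/6

Pairs whose geodesics pass through Farah — Ivy–Jamal: 1/2; Akira–Jamal: 1/3; Jamal–Theo: 1/3.
All other pairs contribute 0.
Summing the contributions gives betweenness(Farah) = 7/6.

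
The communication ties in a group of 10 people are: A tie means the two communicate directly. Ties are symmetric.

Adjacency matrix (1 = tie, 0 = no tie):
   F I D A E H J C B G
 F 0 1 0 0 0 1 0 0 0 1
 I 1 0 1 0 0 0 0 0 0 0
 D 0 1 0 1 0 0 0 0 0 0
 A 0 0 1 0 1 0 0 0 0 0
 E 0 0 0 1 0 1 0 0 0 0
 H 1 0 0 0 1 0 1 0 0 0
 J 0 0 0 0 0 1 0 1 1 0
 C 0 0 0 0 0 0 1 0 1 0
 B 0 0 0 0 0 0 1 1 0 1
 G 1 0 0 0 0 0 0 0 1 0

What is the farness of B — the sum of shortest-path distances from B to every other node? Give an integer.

Distances from B: A:4, C:1, D:4, E:3, F:2, G:1, H:2, I:3, J:1.
Sum = 4 + 1 + 4 + 3 + 2 + 1 + 2 + 3 + 1 = 21.

21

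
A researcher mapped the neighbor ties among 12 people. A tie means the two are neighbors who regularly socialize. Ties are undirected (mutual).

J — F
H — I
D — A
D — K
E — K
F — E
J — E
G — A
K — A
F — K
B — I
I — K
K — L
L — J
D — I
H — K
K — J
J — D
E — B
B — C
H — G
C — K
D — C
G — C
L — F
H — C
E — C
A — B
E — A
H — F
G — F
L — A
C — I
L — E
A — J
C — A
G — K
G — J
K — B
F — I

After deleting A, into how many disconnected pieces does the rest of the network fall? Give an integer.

A's neighbors (B, C, D, E, G, J, K, and L) remain reachable from one another through other ties, so the rest of the network stays in one piece.

1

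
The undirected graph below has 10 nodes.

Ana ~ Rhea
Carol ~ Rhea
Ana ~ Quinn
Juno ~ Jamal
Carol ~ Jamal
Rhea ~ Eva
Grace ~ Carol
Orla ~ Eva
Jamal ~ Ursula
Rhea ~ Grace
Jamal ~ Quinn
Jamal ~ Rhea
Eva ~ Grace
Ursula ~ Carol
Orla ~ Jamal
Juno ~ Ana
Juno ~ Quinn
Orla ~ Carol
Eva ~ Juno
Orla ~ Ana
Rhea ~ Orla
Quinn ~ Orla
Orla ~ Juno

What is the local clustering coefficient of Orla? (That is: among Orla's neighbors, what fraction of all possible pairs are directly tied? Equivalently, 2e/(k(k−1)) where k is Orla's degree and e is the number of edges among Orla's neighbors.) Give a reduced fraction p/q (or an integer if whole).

11/21

Orla's neighbors: Ana, Carol, Eva, Jamal, Juno, Quinn, and Rhea (k = 7).
Possible neighbor pairs: C(7,2) = 21. Edges among them: Ana–Juno, Ana–Quinn, Ana–Rhea, Carol–Jamal, Carol–Rhea, Eva–Juno, Eva–Rhea, Jamal–Juno, Jamal–Quinn, Jamal–Rhea, Juno–Quinn → e = 11.
Clustering(Orla) = 11/21.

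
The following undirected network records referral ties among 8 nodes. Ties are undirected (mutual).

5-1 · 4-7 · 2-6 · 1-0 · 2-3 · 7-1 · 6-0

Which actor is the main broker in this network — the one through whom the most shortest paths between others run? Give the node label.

1

Unnormalized betweenness of each node: 0:12, 1:14, 2:6, 3:0, 4:0, 5:0, 6:10, 7:6.
1 has the largest value, 14, making it the main broker — the node through which the most shortest paths run.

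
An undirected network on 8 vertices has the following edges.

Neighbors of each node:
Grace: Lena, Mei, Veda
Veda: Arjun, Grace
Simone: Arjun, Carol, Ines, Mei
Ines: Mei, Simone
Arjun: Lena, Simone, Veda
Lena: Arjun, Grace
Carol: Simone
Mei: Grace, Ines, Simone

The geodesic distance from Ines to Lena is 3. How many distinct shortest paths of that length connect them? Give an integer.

2

The shortest distance is 3. The length-3 paths are: Ines–Mei–Grace–Lena; Ines–Simone–Arjun–Lena.
That gives 2 distinct shortest paths.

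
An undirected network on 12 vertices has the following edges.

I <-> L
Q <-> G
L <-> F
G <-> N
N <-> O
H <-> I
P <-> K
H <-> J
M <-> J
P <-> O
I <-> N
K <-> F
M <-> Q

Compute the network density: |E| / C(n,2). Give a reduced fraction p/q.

There are 13 edges and 12 nodes, so the maximum possible is C(12,2) = 66.
Density = 13/66.

13/66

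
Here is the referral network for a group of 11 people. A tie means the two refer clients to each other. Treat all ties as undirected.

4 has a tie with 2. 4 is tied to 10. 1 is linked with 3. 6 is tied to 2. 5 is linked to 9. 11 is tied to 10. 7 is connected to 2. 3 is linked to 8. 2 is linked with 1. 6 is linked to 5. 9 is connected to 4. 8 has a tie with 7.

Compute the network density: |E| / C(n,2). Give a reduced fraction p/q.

There are 12 edges and 11 nodes, so the maximum possible is C(11,2) = 55.
Density = 12/55.

12/55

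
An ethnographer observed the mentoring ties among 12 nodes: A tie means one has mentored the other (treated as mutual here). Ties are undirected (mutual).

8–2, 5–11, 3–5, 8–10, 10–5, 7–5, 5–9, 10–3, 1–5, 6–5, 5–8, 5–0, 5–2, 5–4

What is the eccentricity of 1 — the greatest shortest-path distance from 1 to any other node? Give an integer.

Distances from 1: 0:2, 2:2, 3:2, 4:2, 5:1, 6:2, 7:2, 8:2, 9:2, 10:2, 11:2.
The largest is 2 (to 4, 10, 0, 7, 2, 9, 6, 3, 8, and 11), so the eccentricity of 1 is 2.

2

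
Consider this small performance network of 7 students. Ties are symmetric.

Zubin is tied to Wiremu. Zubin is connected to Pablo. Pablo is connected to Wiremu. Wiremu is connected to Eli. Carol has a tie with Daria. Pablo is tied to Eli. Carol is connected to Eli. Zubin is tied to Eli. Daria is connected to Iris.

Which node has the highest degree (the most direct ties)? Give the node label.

Degrees — Carol:2, Daria:2, Eli:4, Iris:1, Pablo:3, Wiremu:3, Zubin:3.
The maximum is 4, attained only by Eli.

Eli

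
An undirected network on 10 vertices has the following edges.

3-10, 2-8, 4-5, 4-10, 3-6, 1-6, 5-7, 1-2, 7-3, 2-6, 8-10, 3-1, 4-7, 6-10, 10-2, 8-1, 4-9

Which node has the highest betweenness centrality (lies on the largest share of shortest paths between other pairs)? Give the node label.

Unnormalized betweenness of each node: 1:7/4, 2:59/60, 3:97/15, 4:151/12, 5:0, 6:37/30, 7:39/10, 8:13/20, 9:0, 10:403/30.
10 has the largest value, 403/30, making it the main broker — the node through which the most shortest paths run.

10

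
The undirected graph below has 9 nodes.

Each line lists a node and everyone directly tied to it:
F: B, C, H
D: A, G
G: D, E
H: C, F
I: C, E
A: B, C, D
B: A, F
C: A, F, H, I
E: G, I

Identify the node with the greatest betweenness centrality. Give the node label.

Unnormalized betweenness of each node: A:53/6, B:4/3, C:37/3, D:9/2, E:17/6, F:7/3, G:7/3, H:0, I:11/2.
C has the largest value, 37/3, making it the main broker — the node through which the most shortest paths run.

C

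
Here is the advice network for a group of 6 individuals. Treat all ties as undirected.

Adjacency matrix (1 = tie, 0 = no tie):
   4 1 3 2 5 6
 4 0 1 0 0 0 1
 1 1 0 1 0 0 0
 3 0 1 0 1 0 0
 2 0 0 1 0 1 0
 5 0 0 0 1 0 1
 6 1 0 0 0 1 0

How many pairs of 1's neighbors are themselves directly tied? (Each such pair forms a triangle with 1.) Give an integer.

1's neighbors are 3 and 4, but none of them are tied to each other, so no triangle contains 1.

0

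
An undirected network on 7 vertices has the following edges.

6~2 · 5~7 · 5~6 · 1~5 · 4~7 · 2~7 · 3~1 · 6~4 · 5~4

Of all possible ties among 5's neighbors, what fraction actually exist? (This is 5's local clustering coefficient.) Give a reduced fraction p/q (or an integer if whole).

1/3

5's neighbors: 1, 4, 6, and 7 (k = 4).
Possible neighbor pairs: C(4,2) = 6. Edges among them: 4–6, 4–7 → e = 2.
Clustering(5) = 2/6 = 1/3.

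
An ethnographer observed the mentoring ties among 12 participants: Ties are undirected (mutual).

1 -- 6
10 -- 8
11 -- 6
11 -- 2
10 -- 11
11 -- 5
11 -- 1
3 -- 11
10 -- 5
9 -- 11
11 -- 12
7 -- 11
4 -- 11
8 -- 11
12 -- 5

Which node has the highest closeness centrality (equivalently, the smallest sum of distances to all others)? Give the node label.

11

Farness (sum of distances to all others) for each node — 1:20, 2:21, 3:21, 4:21, 5:19, 6:20, 7:21, 8:20, 9:21, 10:19, 11:11, 12:20.
The smallest farness is 11, for 11, so 11 has the highest closeness.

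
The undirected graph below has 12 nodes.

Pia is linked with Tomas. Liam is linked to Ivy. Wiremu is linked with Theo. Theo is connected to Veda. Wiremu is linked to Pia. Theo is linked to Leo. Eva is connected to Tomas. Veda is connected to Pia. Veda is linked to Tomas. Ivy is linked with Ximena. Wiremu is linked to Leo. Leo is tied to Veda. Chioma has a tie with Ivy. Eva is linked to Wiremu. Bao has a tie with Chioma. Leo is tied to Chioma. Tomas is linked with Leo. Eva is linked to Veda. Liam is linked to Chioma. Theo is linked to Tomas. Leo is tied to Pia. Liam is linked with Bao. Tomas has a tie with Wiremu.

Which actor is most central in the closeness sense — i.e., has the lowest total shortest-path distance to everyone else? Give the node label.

Leo

Farness (sum of distances to all others) for each node — Bao:28, Chioma:19, Eva:29, Ivy:26, Leo:17, Liam:26, Pia:23, Theo:23, Tomas:21, Veda:22, Wiremu:22, Ximena:36.
The smallest farness is 17, for Leo, so Leo has the highest closeness.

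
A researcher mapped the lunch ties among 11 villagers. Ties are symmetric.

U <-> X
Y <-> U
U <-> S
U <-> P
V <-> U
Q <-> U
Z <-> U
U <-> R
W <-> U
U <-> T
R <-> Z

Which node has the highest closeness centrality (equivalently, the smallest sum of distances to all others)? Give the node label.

U

Farness (sum of distances to all others) for each node — P:19, Q:19, R:18, S:19, T:19, U:10, V:19, W:19, X:19, Y:19, Z:18.
The smallest farness is 10, for U, so U has the highest closeness.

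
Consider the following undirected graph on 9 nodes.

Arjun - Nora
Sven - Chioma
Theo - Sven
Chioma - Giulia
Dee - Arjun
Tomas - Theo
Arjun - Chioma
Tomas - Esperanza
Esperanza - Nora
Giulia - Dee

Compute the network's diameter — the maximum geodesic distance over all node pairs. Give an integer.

4

Eccentricity of each node (its greatest distance to any other): Arjun:3, Chioma:3, Dee:4, Esperanza:4, Giulia:4, Nora:3, Sven:3, Theo:4, Tomas:4.
The maximum eccentricity is 4, realized for instance by the pair Esperanza–Giulia via Esperanza – Nora – Arjun – Chioma – Giulia. So the diameter is 4.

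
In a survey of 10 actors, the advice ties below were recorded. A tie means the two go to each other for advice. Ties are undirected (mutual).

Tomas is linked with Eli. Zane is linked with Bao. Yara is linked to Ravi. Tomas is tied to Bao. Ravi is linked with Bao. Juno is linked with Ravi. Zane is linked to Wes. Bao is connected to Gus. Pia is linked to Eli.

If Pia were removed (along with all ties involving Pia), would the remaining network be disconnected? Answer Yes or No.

No

Even without Pia, every remaining node can still reach every other (the residual graph is connected), so Pia is not a cut vertex.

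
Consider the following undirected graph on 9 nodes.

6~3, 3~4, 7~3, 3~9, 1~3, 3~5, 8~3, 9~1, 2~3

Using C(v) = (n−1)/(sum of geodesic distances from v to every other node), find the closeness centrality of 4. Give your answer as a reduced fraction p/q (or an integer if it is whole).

8/15

Distances from 4: 1:2, 2:2, 3:1, 5:2, 6:2, 7:2, 8:2, 9:2. Sum = 15.
n = 9, so closeness = 8/15.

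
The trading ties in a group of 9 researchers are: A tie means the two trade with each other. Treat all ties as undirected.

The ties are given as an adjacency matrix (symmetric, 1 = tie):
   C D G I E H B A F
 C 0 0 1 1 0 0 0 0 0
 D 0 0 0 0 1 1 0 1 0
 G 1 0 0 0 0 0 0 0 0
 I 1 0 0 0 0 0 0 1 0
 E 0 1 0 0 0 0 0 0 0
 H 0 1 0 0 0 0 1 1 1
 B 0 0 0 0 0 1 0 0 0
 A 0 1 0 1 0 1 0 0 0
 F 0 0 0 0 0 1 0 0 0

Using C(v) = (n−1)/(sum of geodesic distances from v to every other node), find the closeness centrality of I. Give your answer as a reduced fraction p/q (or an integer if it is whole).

Distances from I: A:1, B:3, C:1, D:2, E:3, F:3, G:2, H:2. Sum = 17.
n = 9, so closeness = 8/17.

8/17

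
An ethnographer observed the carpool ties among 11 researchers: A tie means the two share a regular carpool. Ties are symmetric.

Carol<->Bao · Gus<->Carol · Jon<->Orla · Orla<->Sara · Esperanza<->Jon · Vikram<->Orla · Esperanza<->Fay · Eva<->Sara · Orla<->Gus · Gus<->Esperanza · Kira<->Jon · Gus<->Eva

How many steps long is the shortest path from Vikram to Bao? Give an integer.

4

One shortest route is Vikram – Orla – Gus – Carol – Bao, which uses 4 edges, and at distance 3 from Vikram we only reach {Carol, Esperanza, Eva, Kira}, which does not include Bao. So d(Vikram,Bao) = 4.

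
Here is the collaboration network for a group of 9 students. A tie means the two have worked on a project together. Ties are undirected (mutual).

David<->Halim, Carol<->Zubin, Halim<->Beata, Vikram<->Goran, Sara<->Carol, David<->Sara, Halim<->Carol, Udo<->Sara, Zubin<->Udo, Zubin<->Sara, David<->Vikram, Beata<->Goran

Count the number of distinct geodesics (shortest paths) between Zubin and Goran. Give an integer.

2

The shortest distance is 4. The length-4 paths are: Zubin–Carol–Halim–Beata–Goran; Zubin–Sara–David–Vikram–Goran.
That gives 2 distinct shortest paths.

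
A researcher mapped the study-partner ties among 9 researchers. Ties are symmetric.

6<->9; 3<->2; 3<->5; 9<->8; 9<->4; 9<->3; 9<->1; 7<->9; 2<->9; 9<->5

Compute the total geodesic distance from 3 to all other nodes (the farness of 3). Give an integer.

Distances from 3: 1:2, 2:1, 4:2, 5:1, 6:2, 7:2, 8:2, 9:1.
Sum = 2 + 1 + 2 + 1 + 2 + 2 + 2 + 1 = 13.

13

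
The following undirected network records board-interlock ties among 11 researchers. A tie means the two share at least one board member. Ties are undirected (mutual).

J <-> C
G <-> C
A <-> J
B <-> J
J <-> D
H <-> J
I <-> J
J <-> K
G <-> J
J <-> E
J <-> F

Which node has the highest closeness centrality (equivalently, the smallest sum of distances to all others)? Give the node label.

Farness (sum of distances to all others) for each node — A:19, B:19, C:18, D:19, E:19, F:19, G:18, H:19, I:19, J:10, K:19.
The smallest farness is 10, for J, so J has the highest closeness.

J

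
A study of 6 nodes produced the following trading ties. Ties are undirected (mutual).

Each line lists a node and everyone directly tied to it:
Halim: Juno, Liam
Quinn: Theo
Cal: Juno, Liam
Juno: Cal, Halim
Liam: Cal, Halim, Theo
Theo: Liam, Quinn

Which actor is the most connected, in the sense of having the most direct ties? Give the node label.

Degrees — Cal:2, Halim:2, Juno:2, Liam:3, Quinn:1, Theo:2.
The maximum is 3, attained only by Liam.

Liam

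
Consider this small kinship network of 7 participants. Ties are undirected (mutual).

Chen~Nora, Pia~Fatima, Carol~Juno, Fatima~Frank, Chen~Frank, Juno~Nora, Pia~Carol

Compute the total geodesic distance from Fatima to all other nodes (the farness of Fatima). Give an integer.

Distances from Fatima: Carol:2, Chen:2, Frank:1, Juno:3, Nora:3, Pia:1.
Sum = 2 + 2 + 1 + 3 + 3 + 1 = 12.

12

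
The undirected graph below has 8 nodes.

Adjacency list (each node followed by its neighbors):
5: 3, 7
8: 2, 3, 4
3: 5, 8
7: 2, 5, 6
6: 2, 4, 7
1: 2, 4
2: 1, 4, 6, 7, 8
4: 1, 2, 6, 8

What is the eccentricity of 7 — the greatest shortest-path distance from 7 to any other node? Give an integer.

Distances from 7: 1:2, 2:1, 3:2, 4:2, 5:1, 6:1, 8:2.
The largest is 2 (to 3, 4, 1, and 8), so the eccentricity of 7 is 2.

2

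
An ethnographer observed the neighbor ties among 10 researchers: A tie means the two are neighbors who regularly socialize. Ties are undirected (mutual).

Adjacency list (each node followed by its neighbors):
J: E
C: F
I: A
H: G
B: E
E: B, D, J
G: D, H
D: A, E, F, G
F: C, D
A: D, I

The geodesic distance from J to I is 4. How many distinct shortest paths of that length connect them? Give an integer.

1

The shortest distance is 4, and the only length-4 path is J–E–D–A–I. So there is exactly 1 shortest path.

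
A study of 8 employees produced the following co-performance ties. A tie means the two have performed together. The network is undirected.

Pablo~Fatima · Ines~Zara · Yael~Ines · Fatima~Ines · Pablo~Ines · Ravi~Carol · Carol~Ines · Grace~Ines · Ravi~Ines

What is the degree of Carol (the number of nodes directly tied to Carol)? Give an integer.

Carol is directly tied to Ines and Ravi. That is 2 neighbors, so the degree of Carol is 2.

2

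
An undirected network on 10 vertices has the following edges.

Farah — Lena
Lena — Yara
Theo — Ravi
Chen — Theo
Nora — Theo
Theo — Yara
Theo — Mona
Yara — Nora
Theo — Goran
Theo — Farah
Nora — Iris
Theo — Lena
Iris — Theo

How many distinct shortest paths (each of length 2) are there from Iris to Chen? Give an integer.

1

The shortest distance is 2, and the only length-2 path is Iris–Theo–Chen. So there is exactly 1 shortest path.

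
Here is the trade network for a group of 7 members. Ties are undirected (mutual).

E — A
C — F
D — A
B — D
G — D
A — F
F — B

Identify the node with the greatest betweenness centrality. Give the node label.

A

Unnormalized betweenness of each node: A:7, B:2, C:0, D:6, E:0, F:6, G:0.
A has the largest value, 7, making it the main broker — the node through which the most shortest paths run.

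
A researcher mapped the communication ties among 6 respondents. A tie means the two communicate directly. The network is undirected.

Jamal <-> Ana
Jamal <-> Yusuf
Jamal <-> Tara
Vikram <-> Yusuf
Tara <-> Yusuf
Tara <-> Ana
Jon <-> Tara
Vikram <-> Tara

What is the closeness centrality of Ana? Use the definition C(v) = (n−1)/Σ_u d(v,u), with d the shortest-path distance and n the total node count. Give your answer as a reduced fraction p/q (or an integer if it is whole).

Distances from Ana: Jamal:1, Jon:2, Tara:1, Vikram:2, Yusuf:2. Sum = 8.
n = 6, so closeness = 5/8.

5/8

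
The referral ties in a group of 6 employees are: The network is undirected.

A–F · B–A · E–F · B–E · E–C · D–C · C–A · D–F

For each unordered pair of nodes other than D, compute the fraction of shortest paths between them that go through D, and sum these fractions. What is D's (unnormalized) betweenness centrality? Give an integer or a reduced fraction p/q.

1/3

Pairs whose geodesics pass through D — C–F: 1/3.
All other pairs contribute 0.
Summing the contributions gives betweenness(D) = 1/3.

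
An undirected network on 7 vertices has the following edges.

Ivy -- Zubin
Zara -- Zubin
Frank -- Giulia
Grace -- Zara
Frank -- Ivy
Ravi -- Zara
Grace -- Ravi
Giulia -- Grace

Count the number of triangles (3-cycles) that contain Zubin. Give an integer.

Zubin's neighbors are Ivy and Zara, but none of them are tied to each other, so no triangle contains Zubin.

0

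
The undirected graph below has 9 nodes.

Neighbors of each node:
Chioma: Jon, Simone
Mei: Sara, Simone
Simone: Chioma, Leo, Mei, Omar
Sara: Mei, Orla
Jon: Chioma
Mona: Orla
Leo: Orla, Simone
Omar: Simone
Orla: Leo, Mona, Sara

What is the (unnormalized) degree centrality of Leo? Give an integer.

Leo is directly tied to Orla and Simone. That is 2 neighbors, so the degree of Leo is 2.

2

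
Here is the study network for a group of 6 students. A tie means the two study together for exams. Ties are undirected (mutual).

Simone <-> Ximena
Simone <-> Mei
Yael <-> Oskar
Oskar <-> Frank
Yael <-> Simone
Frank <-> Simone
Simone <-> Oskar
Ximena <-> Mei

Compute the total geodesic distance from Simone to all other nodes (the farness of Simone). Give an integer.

Distances from Simone: Frank:1, Mei:1, Oskar:1, Ximena:1, Yael:1.
Sum = 1 + 1 + 1 + 1 + 1 = 5.

5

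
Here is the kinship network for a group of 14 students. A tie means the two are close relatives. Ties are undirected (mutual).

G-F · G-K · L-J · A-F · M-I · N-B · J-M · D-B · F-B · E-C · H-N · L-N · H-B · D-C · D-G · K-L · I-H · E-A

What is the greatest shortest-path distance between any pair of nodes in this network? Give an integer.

Eccentricity of each node (its greatest distance to any other): A:5, B:3, C:5, D:4, E:6, F:4, G:4, H:4, I:5, J:6, K:4, L:5, M:6, N:4.
The maximum eccentricity is 6, realized for instance by the pair J–E via J – L – K – G – D – C – E. So the diameter is 6.

6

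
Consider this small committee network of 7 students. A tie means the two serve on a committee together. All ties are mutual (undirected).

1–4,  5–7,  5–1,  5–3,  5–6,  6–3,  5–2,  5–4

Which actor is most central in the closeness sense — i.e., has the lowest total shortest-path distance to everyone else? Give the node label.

Farness (sum of distances to all others) for each node — 1:10, 2:11, 3:10, 4:10, 5:6, 6:10, 7:11.
The smallest farness is 6, for 5, so 5 has the highest closeness.

5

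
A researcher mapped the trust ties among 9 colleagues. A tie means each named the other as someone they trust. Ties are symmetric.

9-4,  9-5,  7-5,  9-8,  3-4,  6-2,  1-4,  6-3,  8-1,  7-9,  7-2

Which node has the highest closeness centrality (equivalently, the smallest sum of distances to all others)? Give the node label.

Farness (sum of distances to all others) for each node — 1:19, 2:18, 3:17, 4:14, 5:17, 6:19, 7:15, 8:18, 9:13.
The smallest farness is 13, for 9, so 9 has the highest closeness.

9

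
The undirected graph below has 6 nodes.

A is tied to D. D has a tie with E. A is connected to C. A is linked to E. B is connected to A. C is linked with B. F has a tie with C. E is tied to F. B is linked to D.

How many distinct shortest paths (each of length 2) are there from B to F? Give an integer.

1

The shortest distance is 2, and the only length-2 path is B–C–F. So there is exactly 1 shortest path.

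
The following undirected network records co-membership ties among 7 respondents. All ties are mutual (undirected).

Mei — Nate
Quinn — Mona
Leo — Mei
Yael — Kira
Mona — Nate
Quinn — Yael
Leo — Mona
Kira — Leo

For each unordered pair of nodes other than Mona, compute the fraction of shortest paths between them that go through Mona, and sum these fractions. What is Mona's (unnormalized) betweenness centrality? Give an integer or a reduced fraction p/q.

5

Pairs whose geodesics pass through Mona — Nate–Leo: 1/2; Nate–Kira: 1/2; Nate–Yael: 1; Nate–Quinn: 1; Mei–Quinn: 2/2; Leo–Quinn: 1.
All other pairs contribute 0.
Summing the contributions gives betweenness(Mona) = 5.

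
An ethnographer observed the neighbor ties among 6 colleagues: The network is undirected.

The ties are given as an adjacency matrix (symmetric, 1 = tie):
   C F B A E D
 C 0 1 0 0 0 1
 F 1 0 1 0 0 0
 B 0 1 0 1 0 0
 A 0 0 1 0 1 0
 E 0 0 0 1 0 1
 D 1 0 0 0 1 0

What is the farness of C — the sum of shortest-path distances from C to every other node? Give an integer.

9

Distances from C: A:3, B:2, D:1, E:2, F:1.
Sum = 3 + 2 + 1 + 2 + 1 = 9.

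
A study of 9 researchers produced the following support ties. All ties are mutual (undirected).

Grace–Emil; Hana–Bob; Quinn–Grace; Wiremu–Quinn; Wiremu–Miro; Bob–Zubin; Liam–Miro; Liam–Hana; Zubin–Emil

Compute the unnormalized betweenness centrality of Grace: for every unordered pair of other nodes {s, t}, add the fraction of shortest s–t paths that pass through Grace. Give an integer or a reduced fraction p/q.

6

Pairs whose geodesics pass through Grace — Miro–Emil: 1; Wiremu–Emil: 1; Wiremu–Zubin: 1; Quinn–Emil: 1; Quinn–Zubin: 1; Quinn–Bob: 1.
All other pairs contribute 0.
Summing the contributions gives betweenness(Grace) = 6.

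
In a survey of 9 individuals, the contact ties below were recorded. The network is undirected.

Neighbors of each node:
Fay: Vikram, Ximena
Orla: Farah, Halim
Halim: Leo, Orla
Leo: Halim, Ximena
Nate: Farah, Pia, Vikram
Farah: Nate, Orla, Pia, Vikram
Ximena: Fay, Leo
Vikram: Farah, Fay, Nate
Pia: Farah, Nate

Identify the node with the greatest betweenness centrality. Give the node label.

Farah

Unnormalized betweenness of each node: Farah:10, Fay:11/2, Halim:9/2, Leo:3, Nate:3/2, Orla:13/2, Pia:0, Vikram:15/2, Ximena:7/2.
Farah has the largest value, 10, making it the main broker — the node through which the most shortest paths run.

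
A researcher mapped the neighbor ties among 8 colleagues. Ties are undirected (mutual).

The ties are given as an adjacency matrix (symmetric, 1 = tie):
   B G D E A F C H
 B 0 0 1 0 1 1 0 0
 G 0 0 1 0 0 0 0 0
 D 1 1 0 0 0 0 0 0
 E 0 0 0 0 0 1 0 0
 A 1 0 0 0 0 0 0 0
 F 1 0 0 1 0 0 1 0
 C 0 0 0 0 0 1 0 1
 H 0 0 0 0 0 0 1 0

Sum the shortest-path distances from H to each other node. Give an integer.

Distances from H: A:4, B:3, C:1, D:4, E:3, F:2, G:5.
Sum = 4 + 3 + 1 + 4 + 3 + 2 + 5 = 22.

22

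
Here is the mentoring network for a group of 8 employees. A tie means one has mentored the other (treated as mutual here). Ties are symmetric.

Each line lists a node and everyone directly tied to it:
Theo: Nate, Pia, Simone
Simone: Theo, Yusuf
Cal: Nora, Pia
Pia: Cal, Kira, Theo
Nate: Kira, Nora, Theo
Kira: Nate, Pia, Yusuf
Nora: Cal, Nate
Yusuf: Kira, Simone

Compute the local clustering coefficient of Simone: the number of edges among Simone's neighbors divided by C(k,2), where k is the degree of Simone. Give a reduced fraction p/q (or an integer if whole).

Simone's neighbors: Theo and Yusuf (k = 2).
Possible neighbor pairs: C(2,2) = 1. Edges among them: none → e = 0.
Clustering(Simone) = 0/1.

0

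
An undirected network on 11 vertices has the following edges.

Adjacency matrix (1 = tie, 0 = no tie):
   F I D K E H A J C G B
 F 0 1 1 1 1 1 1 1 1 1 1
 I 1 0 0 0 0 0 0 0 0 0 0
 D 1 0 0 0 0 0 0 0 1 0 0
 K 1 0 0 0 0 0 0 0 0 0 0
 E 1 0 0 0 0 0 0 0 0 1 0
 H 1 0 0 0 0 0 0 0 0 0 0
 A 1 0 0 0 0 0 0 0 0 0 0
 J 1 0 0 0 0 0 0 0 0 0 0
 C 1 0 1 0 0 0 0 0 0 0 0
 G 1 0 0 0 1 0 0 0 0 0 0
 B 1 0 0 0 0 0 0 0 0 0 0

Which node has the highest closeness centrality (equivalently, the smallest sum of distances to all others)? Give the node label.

Farness (sum of distances to all others) for each node — A:19, B:19, C:18, D:18, E:18, F:10, G:18, H:19, I:19, J:19, K:19.
The smallest farness is 10, for F, so F has the highest closeness.

F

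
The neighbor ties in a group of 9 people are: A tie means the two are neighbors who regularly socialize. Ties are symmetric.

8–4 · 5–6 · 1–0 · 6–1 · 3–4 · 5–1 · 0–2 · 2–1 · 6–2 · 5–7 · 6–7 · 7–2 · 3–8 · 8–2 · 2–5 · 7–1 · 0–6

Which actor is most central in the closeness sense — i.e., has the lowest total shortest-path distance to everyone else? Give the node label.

Farness (sum of distances to all others) for each node — 0:15, 1:13, 2:10, 3:19, 4:19, 5:14, 6:13, 7:14, 8:13.
The smallest farness is 10, for 2, so 2 has the highest closeness.

2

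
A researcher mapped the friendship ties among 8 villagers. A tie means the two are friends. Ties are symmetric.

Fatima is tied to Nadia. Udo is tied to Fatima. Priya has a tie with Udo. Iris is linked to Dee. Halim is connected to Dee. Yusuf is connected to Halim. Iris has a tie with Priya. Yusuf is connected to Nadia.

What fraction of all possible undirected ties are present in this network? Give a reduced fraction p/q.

There are 8 edges and 8 nodes, so the maximum possible is C(8,2) = 28.
Density = 8/28 = 2/7.

2/7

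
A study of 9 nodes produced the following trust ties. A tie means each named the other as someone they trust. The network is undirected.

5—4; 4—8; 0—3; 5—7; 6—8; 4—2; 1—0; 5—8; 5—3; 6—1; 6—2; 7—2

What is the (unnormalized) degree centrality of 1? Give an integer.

2

1 is directly tied to 0 and 6. That is 2 neighbors, so the degree of 1 is 2.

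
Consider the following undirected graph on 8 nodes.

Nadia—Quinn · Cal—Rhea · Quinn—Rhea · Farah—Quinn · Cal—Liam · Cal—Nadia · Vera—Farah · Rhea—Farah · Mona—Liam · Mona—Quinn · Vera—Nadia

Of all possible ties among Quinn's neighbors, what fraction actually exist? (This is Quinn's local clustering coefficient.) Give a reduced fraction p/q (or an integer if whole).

1/6

Quinn's neighbors: Farah, Mona, Nadia, and Rhea (k = 4).
Possible neighbor pairs: C(4,2) = 6. Edges among them: Farah–Rhea → e = 1.
Clustering(Quinn) = 1/6.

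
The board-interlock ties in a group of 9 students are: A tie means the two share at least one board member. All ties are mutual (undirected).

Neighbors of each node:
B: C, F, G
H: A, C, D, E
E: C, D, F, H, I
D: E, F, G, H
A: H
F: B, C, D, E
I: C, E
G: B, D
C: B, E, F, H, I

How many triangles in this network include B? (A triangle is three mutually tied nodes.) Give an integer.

1

B's neighbors: C, F, and G.
Neighbor pairs that are themselves tied: B–C–F. Each forms one triangle with B, for 1 in total.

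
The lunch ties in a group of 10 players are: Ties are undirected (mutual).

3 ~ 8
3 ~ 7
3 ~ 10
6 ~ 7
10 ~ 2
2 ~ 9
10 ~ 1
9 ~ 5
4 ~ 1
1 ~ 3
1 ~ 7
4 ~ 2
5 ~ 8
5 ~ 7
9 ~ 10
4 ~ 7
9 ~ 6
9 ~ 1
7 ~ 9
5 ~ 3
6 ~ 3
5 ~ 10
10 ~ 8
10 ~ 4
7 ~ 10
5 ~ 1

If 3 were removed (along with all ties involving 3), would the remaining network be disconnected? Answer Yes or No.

No

Even without 3, every remaining node can still reach every other (the residual graph is connected), so 3 is not a cut vertex.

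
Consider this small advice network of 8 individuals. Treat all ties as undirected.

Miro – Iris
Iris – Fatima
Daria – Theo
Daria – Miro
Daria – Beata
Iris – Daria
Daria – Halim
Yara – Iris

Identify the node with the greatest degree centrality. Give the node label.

Degrees — Beata:1, Daria:5, Fatima:1, Halim:1, Iris:4, Miro:2, Theo:1, Yara:1.
The maximum is 5, attained only by Daria.

Daria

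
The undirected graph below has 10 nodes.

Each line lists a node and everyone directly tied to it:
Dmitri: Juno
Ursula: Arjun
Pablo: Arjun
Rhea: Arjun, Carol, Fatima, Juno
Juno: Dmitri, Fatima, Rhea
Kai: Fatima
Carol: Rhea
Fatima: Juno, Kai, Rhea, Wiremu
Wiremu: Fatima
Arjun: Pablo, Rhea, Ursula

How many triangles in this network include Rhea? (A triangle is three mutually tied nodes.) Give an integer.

1

Rhea's neighbors: Arjun, Carol, Fatima, and Juno.
Neighbor pairs that are themselves tied: Rhea–Fatima–Juno. Each forms one triangle with Rhea, for 1 in total.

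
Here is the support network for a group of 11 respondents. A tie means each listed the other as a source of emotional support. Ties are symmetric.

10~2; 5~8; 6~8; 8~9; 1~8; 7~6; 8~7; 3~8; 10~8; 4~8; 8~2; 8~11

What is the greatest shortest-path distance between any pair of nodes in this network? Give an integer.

Eccentricity of each node (its greatest distance to any other): 1:2, 2:2, 3:2, 4:2, 5:2, 6:2, 7:2, 8:1, 9:2, 10:2, 11:2.
The maximum eccentricity is 2, realized for instance by the pair 6–5 via 6 – 8 – 5. So the diameter is 2.

2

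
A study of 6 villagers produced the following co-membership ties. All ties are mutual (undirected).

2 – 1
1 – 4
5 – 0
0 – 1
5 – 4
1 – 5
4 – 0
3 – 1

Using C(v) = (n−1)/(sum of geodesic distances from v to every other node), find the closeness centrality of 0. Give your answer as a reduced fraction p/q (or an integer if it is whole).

Distances from 0: 1:1, 2:2, 3:2, 4:1, 5:1. Sum = 7.
n = 6, so closeness = 5/7.

5/7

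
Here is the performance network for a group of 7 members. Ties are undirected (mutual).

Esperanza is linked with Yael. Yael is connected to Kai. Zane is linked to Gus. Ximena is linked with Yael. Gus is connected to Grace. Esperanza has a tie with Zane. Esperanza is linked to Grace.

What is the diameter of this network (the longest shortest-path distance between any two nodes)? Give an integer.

4

Eccentricity of each node (its greatest distance to any other): Esperanza:2, Grace:3, Gus:4, Kai:4, Ximena:4, Yael:3, Zane:3.
The maximum eccentricity is 4, realized for instance by the pair Kai–Gus via Kai – Yael – Esperanza – Grace – Gus. So the diameter is 4.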